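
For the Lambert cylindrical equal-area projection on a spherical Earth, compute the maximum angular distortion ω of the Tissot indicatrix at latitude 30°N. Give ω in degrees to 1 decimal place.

16.4°

The Lambert cylindrical equal-area projection is the cylindrical equal-area projection with its standard parallel at the equator (φ₀ = 0). A cylindrical equal-area projection with standard parallel φ₀ has meridian scale h = cos φ / cos φ₀ and parallel scale k = cos φ₀ / cos φ (so areas are preserved, h·k = 1).
At 30°: h = 0.8660, k = 1.155; principal scales a = 1.155, b = 0.8660.
sin(ω/2) = (a − b)/(a + b) = 0.2887/2.021 = 0.1429, so ω = 2 arcsin(0.1429) ≈ 16.4°.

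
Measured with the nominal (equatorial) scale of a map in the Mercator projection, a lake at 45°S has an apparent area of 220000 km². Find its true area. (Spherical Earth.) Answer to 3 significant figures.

The Mercator projection is conformal; its linear scale factor is the same in every direction and equals sec φ = 1/cos φ.
Areal scale = k² = sec²φ = 1/cos²(45°) = 1/0.7071² = 2.000.
True area = apparent / (areal scale) = 220000 / 2.000 ≈ 110000 km².

110000 km²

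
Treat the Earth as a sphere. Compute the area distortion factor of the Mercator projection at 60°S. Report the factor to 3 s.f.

4.00

For Mercator, h = k = sec φ (a conformal cylindrical projection has a single point scale, 1/cos φ).
Areal scale = k² = sec²φ = 1/cos²(60°) = 1/0.5000² = 4.000.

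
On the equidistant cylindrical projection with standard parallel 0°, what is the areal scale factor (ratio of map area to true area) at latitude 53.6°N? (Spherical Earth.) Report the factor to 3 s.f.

1.69

In the plate carrée (x = Rλ, y = Rφ), meridians are true-scale (h = 1) and parallels are stretched by k = sec φ.
Areal scale = h·k = 1 × sec φ; at 53.6°, h = 1.000, k = 1.685, so h·k = 1.685.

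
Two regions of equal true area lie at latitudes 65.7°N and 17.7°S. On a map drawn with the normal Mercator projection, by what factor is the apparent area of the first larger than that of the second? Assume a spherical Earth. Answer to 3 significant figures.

5.36

Mercator areal scale is sec²φ.
At 65.7°: sec²(65.7°) = 1/0.4115² = 5.905.
At 17.7°: sec²(17.7°) = 1/0.9527² = 1.102.
Ratio = 5.905/1.102 = cos²(17.7°)/cos²(65.7°) ≈ 5.36.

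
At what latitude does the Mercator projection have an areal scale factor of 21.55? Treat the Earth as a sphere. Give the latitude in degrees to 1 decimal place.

Mercator areal scale is sec²φ.
sec²φ = 21.55  ⇒  cos²φ = 0.04640  ⇒  cos φ = 0.2154.
φ = arccos(0.2154) ≈ 77.6°.

77.6°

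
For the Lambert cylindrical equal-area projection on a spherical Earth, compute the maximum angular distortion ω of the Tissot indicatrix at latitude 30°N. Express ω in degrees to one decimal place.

The Lambert cylindrical equal-area projection is the cylindrical equal-area projection with its standard parallel at the equator (φ₀ = 0). A cylindrical equal-area projection with standard parallel φ₀ has meridian scale h = cos φ / cos φ₀ and parallel scale k = cos φ₀ / cos φ (so areas are preserved, h·k = 1).
At 30°: h = 0.8660, k = 1.155; principal scales a = 1.155, b = 0.8660.
sin(ω/2) = (a − b)/(a + b) = 0.2887/2.021 = 0.1429, so ω = 2 arcsin(0.1429) ≈ 16.4°.

16.4°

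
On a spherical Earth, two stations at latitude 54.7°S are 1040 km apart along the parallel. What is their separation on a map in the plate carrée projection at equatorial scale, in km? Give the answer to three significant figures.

1800 km

In the plate carrée (x = Rλ, y = Rφ), meridians are true-scale (h = 1) and parallels are stretched by k = sec φ.
Along the parallel, k = sec 54.7° = 1/0.5779 = 1.731.
Map distance = 1040 × 1.731 ≈ 1800 km.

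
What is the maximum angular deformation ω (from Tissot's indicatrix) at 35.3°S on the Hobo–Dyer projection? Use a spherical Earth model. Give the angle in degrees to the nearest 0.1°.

3.2°

Hobo–Dyer is a cylindrical equal-area projection with standard parallels at ±37.5°. For cylindrical equal-area with standard parallel φ₀, h = cos φ / cos φ₀ and k = cos φ₀ / cos φ, so h·k = 1.
At 35.3°: h = 1.029, k = 0.9721; principal scales a = 1.029, b = 0.9721.
sin(ω/2) = (a − b)/(a + b) = 0.05664/2.001 = 0.02831, so ω = 2 arcsin(0.02831) ≈ 3.2°.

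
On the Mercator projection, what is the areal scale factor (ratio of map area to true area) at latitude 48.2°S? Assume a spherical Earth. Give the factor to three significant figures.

For Mercator, h = k = sec φ (a conformal cylindrical projection has a single point scale, 1/cos φ).
Areal scale = k² = sec²φ = 1/cos²(48.2°) = 1/0.6665² = 2.251.

2.25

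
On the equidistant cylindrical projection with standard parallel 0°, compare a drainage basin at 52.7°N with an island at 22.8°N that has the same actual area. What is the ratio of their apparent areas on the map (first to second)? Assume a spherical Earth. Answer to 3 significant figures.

1.52

Plate carrée maps x = Rλ, y = Rφ. The meridian scale is h = 1 and the parallel scale is k = 1/cos φ = sec φ.
Areal scale at 52.7°: h·k = 1.000 × 1.650 = 1.650.
Areal scale at 22.8°: h·k = 1.000 × 1.085 = 1.085.
Ratio = 1.650/1.085 ≈ 1.52.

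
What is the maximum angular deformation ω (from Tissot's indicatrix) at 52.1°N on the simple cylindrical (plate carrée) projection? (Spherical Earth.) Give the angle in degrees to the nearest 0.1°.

27.6°

Plate carrée maps x = Rλ, y = Rφ. The meridian scale is h = 1 and the parallel scale is k = 1/cos φ = sec φ.
At 52.1°: h = 1.000, k = 1.628; principal scales a = 1.628, b = 1.000.
sin(ω/2) = (a − b)/(a + b) = 0.6279/2.628 = 0.2389, so ω = 2 arcsin(0.2389) ≈ 27.6°.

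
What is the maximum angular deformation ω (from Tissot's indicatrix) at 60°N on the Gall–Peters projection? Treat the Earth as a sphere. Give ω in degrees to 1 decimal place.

The Gall–Peters projection is cylindrical equal-area with φ₀ = 45°. A cylindrical equal-area projection with standard parallel φ₀ has meridian scale h = cos φ / cos φ₀ and parallel scale k = cos φ₀ / cos φ (so areas are preserved, h·k = 1).
At 60°: h = 0.7071, k = 1.414; principal scales a = 1.414, b = 0.7071.
sin(ω/2) = (a − b)/(a + b) = 0.7071/2.121 = 0.3333, so ω = 2 arcsin(0.3333) ≈ 38.9°.

38.9°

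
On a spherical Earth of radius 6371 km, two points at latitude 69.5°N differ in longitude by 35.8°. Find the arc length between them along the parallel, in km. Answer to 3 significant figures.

1390 km

Arc length along a parallel = R cos φ · Δλ (with Δλ in radians).
= 6371 × cos 69.5° × (35.8° × π/180) = 6371 × 0.3502 × 0.6248 ≈ 1390 km.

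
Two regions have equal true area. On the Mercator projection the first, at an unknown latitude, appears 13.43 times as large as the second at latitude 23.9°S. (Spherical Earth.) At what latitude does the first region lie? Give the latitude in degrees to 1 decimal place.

Mercator areal scale is sec²φ, so apparent-area ratio = sec²φ₁ / sec²φ₂ = cos²φ₂ / cos²φ₁.
cos²φ₂ / cos²φ₁ = 13.43  ⇒  cos φ₁ = cos 23.9° / √13.43 = 0.9143/3.665 = 0.2495.
φ₁ = arccos(0.2495) ≈ 75.6°.

75.6°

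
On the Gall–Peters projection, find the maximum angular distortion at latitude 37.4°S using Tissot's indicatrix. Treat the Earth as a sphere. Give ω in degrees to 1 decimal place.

13.3°

Gall–Peters is a cylindrical equal-area projection with standard parallels at ±45°. Cylindrical equal-area (φ₀ = 45°): h = cos φ / cos 45° along meridians, k = cos 45° / cos φ along parallels; h·k = 1.
At 37.4°: h = 1.123, k = 0.8901; principal scales a = 1.123, b = 0.8901.
sin(ω/2) = (a − b)/(a + b) = 0.2334/2.014 = 0.1159, so ω = 2 arcsin(0.1159) ≈ 13.3°.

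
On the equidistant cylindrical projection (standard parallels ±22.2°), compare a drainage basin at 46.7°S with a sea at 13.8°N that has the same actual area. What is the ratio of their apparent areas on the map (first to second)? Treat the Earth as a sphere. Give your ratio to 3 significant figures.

1.42

The equidistant cylindrical projection with φ₀ = 22.2° has h = 1 (meridians true) and k = cos φ₀ / cos φ along parallels.
Areal scale at 46.7°: h·k = 1.000 × 1.350 = 1.350.
Areal scale at 13.8°: h·k = 1.000 × 0.9534 = 0.9534.
Ratio = 1.350/0.9534 ≈ 1.42.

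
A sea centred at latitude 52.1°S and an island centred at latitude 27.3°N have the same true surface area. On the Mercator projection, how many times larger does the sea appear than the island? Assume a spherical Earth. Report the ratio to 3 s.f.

Mercator is conformal with k = sec φ, so areal scale = k² = sec²φ.
At 52.1°: sec²(52.1°) = 1/0.6143² = 2.650.
At 27.3°: sec²(27.3°) = 1/0.8886² = 1.266.
Ratio = 2.650/1.266 = cos²(27.3°)/cos²(52.1°) ≈ 2.09.

2.09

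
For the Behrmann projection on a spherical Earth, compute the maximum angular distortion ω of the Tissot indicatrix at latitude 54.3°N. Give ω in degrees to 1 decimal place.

The Behrmann projection is cylindrical equal-area with φ₀ = 30°. Cylindrical equal-area (φ₀ = 30°): h = cos φ / cos 30° along meridians, k = cos 30° / cos φ along parallels; h·k = 1.
At 54.3°: h = 0.6738, k = 1.484; principal scales a = 1.484, b = 0.6738.
sin(ω/2) = (a − b)/(a + b) = 0.8103/2.158 = 0.3755, so ω = 2 arcsin(0.3755) ≈ 44.1°.

44.1°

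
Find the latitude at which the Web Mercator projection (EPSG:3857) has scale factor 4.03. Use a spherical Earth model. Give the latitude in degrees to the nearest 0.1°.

Mercator scale is k = sec φ = 1/cos φ.
1/cos φ = 4.03  ⇒  cos φ = 0.2481  ⇒  φ = arccos(0.2481) ≈ 75.6°.

75.6°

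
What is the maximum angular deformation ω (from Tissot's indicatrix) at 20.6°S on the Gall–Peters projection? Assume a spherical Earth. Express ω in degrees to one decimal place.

The Gall–Peters projection is cylindrical equal-area with φ₀ = 45°. Cylindrical equal-area (φ₀ = 45°): h = cos φ / cos 45° along meridians, k = cos 45° / cos φ along parallels; h·k = 1.
At 20.6°: h = 1.324, k = 0.7554; principal scales a = 1.324, b = 0.7554.
sin(ω/2) = (a − b)/(a + b) = 0.5684/2.079 = 0.2734, so ω = 2 arcsin(0.2734) ≈ 31.7°.

31.7°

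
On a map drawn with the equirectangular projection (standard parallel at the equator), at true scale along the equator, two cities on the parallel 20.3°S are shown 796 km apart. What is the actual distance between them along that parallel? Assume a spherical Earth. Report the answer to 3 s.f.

747 km

For the equirectangular projection with φ₀ = 0 (plate carrée), h = 1 along meridians and k = sec φ along parallels.
Along the parallel at 20.3°, map distances are exaggerated by k = sec 20.3° = 1.066.
True distance = 796 / 1.066 = 796 × cos 20.3° ≈ 747 km.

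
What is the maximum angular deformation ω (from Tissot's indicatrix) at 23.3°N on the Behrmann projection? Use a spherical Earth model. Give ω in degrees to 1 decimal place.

The Behrmann projection is cylindrical equal-area with φ₀ = 30°. A cylindrical equal-area projection with standard parallel φ₀ has meridian scale h = cos φ / cos φ₀ and parallel scale k = cos φ₀ / cos φ (so areas are preserved, h·k = 1).
At 23.3°: h = 1.061, k = 0.9429; principal scales a = 1.061, b = 0.9429.
sin(ω/2) = (a − b)/(a + b) = 0.1176/2.003 = 0.05870, so ω = 2 arcsin(0.05870) ≈ 6.7°.

6.7°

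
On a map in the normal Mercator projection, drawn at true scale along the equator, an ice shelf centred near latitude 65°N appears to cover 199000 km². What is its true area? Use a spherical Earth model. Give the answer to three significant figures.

The Mercator projection is conformal; its linear scale factor is the same in every direction and equals sec φ = 1/cos φ.
Areal scale = k² = sec²φ = 1/cos²(65°) = 1/0.4226² = 5.599.
True area = apparent / (areal scale) = 199000 / 5.599 ≈ 35500 km².

35500 km²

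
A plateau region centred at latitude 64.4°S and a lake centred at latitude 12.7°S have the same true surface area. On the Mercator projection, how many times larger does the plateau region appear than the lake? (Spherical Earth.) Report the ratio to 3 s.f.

5.10

Mercator areal scale is sec²φ.
At 64.4°: sec²(64.4°) = 1/0.4321² = 5.356.
At 12.7°: sec²(12.7°) = 1/0.9755² = 1.051.
Ratio = 5.356/1.051 = cos²(12.7°)/cos²(64.4°) ≈ 5.10.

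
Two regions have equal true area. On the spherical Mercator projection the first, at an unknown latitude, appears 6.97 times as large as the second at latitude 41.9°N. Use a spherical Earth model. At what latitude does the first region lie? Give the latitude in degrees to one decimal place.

Mercator areal scale is sec²φ, so apparent-area ratio = sec²φ₁ / sec²φ₂ = cos²φ₂ / cos²φ₁.
cos²φ₂ / cos²φ₁ = 6.97  ⇒  cos φ₁ = cos 41.9° / √6.97 = 0.7443/2.640 = 0.2819.
φ₁ = arccos(0.2819) ≈ 73.6°.

73.6°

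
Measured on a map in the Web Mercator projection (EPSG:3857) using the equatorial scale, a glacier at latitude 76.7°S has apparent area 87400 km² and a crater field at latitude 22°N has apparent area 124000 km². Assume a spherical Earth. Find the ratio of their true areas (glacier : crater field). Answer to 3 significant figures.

0.0434

On Mercator the areal scale is sec²φ, so true area = apparent × cos²φ.
True area of glacier: 87400 × cos²(76.7°) = 87400 × 0.05292 = 4625 km².
True area of crater field: 124000 × cos²(22°) = 124000 × 0.8597 = 106600 km².
Ratio = 4625 / 106600 ≈ 0.0434.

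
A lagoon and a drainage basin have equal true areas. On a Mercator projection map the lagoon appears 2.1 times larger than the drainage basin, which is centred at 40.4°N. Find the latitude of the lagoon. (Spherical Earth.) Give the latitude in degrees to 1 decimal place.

Mercator areal scale is sec²φ, so apparent-area ratio = sec²φ₁ / sec²φ₂ = cos²φ₂ / cos²φ₁.
cos²φ₂ / cos²φ₁ = 2.1  ⇒  cos φ₁ = cos 40.4° / √2.1 = 0.7615/1.449 = 0.5255.
φ₁ = arccos(0.5255) ≈ 58.3°.

58.3°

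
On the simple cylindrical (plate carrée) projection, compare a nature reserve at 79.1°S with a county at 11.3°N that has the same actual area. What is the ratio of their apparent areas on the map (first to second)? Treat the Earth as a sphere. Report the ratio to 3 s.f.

5.19

For the equirectangular projection with φ₀ = 0 (plate carrée), h = 1 along meridians and k = sec φ along parallels.
Areal scale at 79.1°: h·k = 1.000 × 5.288 = 5.288.
Areal scale at 11.3°: h·k = 1.000 × 1.020 = 1.020.
Ratio = 5.288/1.020 ≈ 5.19.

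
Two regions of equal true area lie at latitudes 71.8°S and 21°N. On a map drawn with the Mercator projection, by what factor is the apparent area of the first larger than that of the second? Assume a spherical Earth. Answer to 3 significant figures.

On Mercator, area is exaggerated by sec²φ = 1/cos²φ.
At 71.8°: sec²(71.8°) = 1/0.3123² = 10.25.
At 21°: sec²(21°) = 1/0.9336² = 1.147.
Ratio = 10.25/1.147 = cos²(21°)/cos²(71.8°) ≈ 8.93.

8.93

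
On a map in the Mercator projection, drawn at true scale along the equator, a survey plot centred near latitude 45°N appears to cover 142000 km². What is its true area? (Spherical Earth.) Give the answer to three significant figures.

71000 km²

The Mercator projection is conformal; its linear scale factor is the same in every direction and equals sec φ = 1/cos φ.
Areal scale = k² = sec²φ = 1/cos²(45°) = 1/0.7071² = 2.000.
True area = apparent / (areal scale) = 142000 / 2.000 ≈ 71000 km².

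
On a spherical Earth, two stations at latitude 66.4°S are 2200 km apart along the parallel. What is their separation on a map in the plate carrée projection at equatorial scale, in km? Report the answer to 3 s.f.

5500 km

For the equirectangular projection with φ₀ = 0 (plate carrée), h = 1 along meridians and k = sec φ along parallels.
Along the parallel, k = sec 66.4° = 1/0.4003 = 2.498.
Map distance = 2200 × 2.498 ≈ 5500 km.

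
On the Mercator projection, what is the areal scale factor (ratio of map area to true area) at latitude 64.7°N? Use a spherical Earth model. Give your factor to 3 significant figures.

Mercator is conformal, so the point scale is isotropic: h = k = sec φ = 1/cos φ.
Areal scale = k² = sec²φ = 1/cos²(64.7°) = 1/0.4274² = 5.475.

5.48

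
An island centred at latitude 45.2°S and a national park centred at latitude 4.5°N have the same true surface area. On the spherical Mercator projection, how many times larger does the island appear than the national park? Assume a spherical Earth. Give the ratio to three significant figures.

2.00

Mercator areal scale is sec²φ.
At 45.2°: sec²(45.2°) = 1/0.7046² = 2.014.
At 4.5°: sec²(4.5°) = 1/0.9969² = 1.006.
Ratio = 2.014/1.006 = cos²(4.5°)/cos²(45.2°) ≈ 2.00.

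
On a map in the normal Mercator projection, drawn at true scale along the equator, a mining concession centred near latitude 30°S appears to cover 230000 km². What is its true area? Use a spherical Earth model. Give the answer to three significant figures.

For Mercator, h = k = sec φ (a conformal cylindrical projection has a single point scale, 1/cos φ).
Areal scale = k² = sec²φ = 1/cos²(30°) = 1/0.8660² = 1.333.
True area = apparent / (areal scale) = 230000 / 1.333 ≈ 172000 km².

172000 km²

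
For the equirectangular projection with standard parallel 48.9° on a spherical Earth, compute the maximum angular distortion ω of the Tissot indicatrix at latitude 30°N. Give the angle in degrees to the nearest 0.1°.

In the equirectangular projection with standard parallel φ₀ = 48.9° (x = Rλ cos φ₀, y = Rφ), meridians are true-scale (h = 1) and the parallel scale is k = cos φ₀ / cos φ.
At 30°: h = 1.000, k = 0.7591; principal scales a = 1.000, b = 0.7591.
sin(ω/2) = (a − b)/(a + b) = 0.2409/1.759 = 0.1370, so ω = 2 arcsin(0.1370) ≈ 15.7°.

15.7°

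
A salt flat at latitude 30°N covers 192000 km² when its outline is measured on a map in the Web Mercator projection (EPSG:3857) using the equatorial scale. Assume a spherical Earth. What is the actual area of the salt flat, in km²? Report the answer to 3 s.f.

Mercator is conformal, so the point scale is isotropic: h = k = sec φ = 1/cos φ.
Areal scale = k² = sec²φ = 1/cos²(30°) = 1/0.8660² = 1.333.
True area = apparent / (areal scale) = 192000 / 1.333 ≈ 144000 km².

144000 km²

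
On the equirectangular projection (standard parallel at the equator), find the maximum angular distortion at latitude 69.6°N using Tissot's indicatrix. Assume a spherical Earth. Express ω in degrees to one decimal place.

For the equirectangular projection with φ₀ = 0 (plate carrée), h = 1 along meridians and k = sec φ along parallels.
At 69.6°: h = 1.000, k = 2.869; principal scales a = 2.869, b = 1.000.
sin(ω/2) = (a − b)/(a + b) = 1.869/3.869 = 0.4831, so ω = 2 arcsin(0.4831) ≈ 57.8°.

57.8°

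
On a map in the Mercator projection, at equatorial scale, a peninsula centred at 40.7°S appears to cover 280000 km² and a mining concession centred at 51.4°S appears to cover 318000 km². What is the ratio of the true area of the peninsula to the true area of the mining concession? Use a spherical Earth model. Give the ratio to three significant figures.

On Mercator the areal scale is sec²φ, so true area = apparent × cos²φ.
True area of peninsula: 280000 × cos²(40.7°) = 280000 × 0.5748 = 160900 km².
True area of mining concession: 318000 × cos²(51.4°) = 318000 × 0.3892 = 123800 km².
Ratio = 160900 / 123800 ≈ 1.30.

1.30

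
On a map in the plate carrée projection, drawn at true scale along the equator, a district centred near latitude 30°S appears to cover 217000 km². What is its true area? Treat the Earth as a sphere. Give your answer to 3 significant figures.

Plate carrée maps x = Rλ, y = Rφ. The meridian scale is h = 1 and the parallel scale is k = 1/cos φ = sec φ.
Areal scale = h·k = 1 × sec φ; at 30°, h = 1.000, k = 1.155, so h·k = 1.155.
True area = apparent / (areal scale) = 217000 / 1.155 ≈ 188000 km².

188000 km²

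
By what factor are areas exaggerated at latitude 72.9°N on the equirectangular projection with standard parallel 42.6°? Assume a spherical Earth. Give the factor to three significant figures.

2.50

With standard parallel φ₀ = 42.6°, the equirectangular projection gives x = Rλ cos φ₀, y = Rφ, so h = 1 and k = cos 42.6° / cos φ.
Areal scale = h·k = 1 × cos φ₀ / cos φ; at 72.9°, h = 1.000, k = 2.503, so h·k = 2.503.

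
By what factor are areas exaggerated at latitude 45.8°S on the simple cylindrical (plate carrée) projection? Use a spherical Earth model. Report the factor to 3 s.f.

Plate carrée maps x = Rλ, y = Rφ. The meridian scale is h = 1 and the parallel scale is k = 1/cos φ = sec φ.
Areal scale = h·k = 1 × sec φ; at 45.8°, h = 1.000, k = 1.434, so h·k = 1.434.

1.43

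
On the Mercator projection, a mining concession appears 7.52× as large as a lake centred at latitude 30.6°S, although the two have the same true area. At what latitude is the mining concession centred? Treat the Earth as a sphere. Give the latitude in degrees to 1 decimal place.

For equal true areas on Mercator, apparent areas scale as sec²φ, so the ratio is cos²φ₂ / cos²φ₁.
cos²φ₂ / cos²φ₁ = 7.52  ⇒  cos φ₁ = cos 30.6° / √7.52 = 0.8607/2.742 = 0.3139.
φ₁ = arccos(0.3139) ≈ 71.7°.

71.7°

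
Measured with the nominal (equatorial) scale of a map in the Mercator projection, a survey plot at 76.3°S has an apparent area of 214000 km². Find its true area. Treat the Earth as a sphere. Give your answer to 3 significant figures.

12000 km²

The Mercator projection is conformal; its linear scale factor is the same in every direction and equals sec φ = 1/cos φ.
Areal scale = k² = sec²φ = 1/cos²(76.3°) = 1/0.2368² = 17.83.
True area = apparent / (areal scale) = 214000 / 17.83 ≈ 12000 km².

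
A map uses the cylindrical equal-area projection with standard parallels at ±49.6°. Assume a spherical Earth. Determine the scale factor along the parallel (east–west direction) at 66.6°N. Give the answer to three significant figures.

Cylindrical equal-area (φ₀ = 49.6°): h = cos φ / cos 49.6° along meridians, k = cos 49.6° / cos φ along parallels; h·k = 1.
k = cos 49.6° / cos 66.6° = 0.6481/0.3971 = 1.632.

1.63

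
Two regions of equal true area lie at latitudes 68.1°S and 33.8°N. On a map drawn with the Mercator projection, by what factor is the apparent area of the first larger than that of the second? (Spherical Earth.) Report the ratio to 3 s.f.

4.96

On Mercator, area is exaggerated by sec²φ = 1/cos²φ.
At 68.1°: sec²(68.1°) = 1/0.3730² = 7.188.
At 33.8°: sec²(33.8°) = 1/0.8310² = 1.448.
Ratio = 7.188/1.448 = cos²(33.8°)/cos²(68.1°) ≈ 4.96.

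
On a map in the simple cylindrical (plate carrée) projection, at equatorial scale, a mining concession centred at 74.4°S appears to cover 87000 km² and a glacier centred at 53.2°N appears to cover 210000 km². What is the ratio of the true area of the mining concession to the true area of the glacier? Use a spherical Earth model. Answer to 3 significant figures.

0.186

On the plate carrée, areal scale = h·k = 1 × sec φ, so true area = apparent × cos φ.
True area of mining concession: 87000 × cos(74.4°) = 87000 × 0.2689 = 23400 km².
True area of glacier: 210000 × cos(53.2°) = 210000 × 0.5990 = 125800 km².
Ratio = 23400 / 125800 ≈ 0.186.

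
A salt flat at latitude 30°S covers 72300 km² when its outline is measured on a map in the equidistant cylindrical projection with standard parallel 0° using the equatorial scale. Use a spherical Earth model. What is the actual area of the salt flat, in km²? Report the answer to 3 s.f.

62600 km²

In the plate carrée (x = Rλ, y = Rφ), meridians are true-scale (h = 1) and parallels are stretched by k = sec φ.
Areal scale = h·k = 1 × sec φ; at 30°, h = 1.000, k = 1.155, so h·k = 1.155.
True area = apparent / (areal scale) = 72300 / 1.155 ≈ 62600 km².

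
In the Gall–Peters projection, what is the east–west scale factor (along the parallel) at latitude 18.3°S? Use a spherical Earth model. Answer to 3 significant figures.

0.745

Gall–Peters is a cylindrical equal-area projection with standard parallels at ±45°. Cylindrical equal-area (φ₀ = 45°): h = cos φ / cos 45° along meridians, k = cos 45° / cos φ along parallels; h·k = 1.
k = cos 45° / cos 18.3° = 0.7071/0.9494 = 0.7448.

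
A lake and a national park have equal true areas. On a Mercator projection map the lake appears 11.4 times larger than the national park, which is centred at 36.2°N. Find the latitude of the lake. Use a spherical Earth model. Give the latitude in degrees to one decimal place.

Mercator areal scale is sec²φ, so apparent-area ratio = sec²φ₁ / sec²φ₂ = cos²φ₂ / cos²φ₁.
cos²φ₂ / cos²φ₁ = 11.4  ⇒  cos φ₁ = cos 36.2° / √11.4 = 0.8070/3.376 = 0.2390.
φ₁ = arccos(0.2390) ≈ 76.2°.

76.2°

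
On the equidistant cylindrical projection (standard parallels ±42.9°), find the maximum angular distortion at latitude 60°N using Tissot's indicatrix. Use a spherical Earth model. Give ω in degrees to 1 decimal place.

21.8°

The equidistant cylindrical projection with φ₀ = 42.9° has h = 1 (meridians true) and k = cos φ₀ / cos φ along parallels.
At 60°: h = 1.000, k = 1.465; principal scales a = 1.465, b = 1.000.
sin(ω/2) = (a − b)/(a + b) = 0.4651/2.465 = 0.1887, so ω = 2 arcsin(0.1887) ≈ 21.8°.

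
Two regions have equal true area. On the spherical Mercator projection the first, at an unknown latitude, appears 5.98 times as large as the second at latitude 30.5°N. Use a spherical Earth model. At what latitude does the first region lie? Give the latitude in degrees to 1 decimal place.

69.4°

Mercator areal scale is sec²φ, so apparent-area ratio = sec²φ₁ / sec²φ₂ = cos²φ₂ / cos²φ₁.
cos²φ₂ / cos²φ₁ = 5.98  ⇒  cos φ₁ = cos 30.5° / √5.98 = 0.8616/2.445 = 0.3523.
φ₁ = arccos(0.3523) ≈ 69.4°.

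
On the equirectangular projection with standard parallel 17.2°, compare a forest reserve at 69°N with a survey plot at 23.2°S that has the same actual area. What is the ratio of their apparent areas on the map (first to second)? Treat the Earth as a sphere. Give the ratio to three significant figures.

The equidistant cylindrical projection with φ₀ = 17.2° has h = 1 (meridians true) and k = cos φ₀ / cos φ along parallels.
Areal scale at 69°: h·k = 1.000 × 2.666 = 2.666.
Areal scale at 23.2°: h·k = 1.000 × 1.039 = 1.039.
Ratio = 2.666/1.039 ≈ 2.56.

2.56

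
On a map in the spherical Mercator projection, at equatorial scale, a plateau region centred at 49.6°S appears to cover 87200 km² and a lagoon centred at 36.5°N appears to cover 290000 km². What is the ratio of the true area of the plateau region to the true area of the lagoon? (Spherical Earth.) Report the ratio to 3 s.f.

0.195

On Mercator the areal scale is sec²φ, so true area = apparent × cos²φ.
True area of plateau region: 87200 × cos²(49.6°) = 87200 × 0.4201 = 36630 km².
True area of lagoon: 290000 × cos²(36.5°) = 290000 × 0.6462 = 187400 km².
Ratio = 36630 / 187400 ≈ 0.195.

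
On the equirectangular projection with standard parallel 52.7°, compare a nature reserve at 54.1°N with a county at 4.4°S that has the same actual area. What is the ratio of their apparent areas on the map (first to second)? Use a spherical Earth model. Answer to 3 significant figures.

1.70

The equidistant cylindrical projection with φ₀ = 52.7° has h = 1 (meridians true) and k = cos φ₀ / cos φ along parallels.
Areal scale at 54.1°: h·k = 1.000 × 1.033 = 1.033.
Areal scale at 4.4°: h·k = 1.000 × 0.6078 = 0.6078.
Ratio = 1.033/0.6078 ≈ 1.70.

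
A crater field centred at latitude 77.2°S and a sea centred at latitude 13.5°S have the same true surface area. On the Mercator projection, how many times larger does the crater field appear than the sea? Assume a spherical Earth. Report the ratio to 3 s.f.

Mercator is conformal with k = sec φ, so areal scale = k² = sec²φ.
At 77.2°: sec²(77.2°) = 1/0.2215² = 20.37.
At 13.5°: sec²(13.5°) = 1/0.9724² = 1.058.
Ratio = 20.37/1.058 = cos²(13.5°)/cos²(77.2°) ≈ 19.3.

19.3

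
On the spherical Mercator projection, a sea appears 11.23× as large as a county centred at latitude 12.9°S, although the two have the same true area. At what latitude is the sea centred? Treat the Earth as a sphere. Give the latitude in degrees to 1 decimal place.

73.1°

Mercator areal scale is sec²φ, so apparent-area ratio = sec²φ₁ / sec²φ₂ = cos²φ₂ / cos²φ₁.
cos²φ₂ / cos²φ₁ = 11.23  ⇒  cos φ₁ = cos 12.9° / √11.23 = 0.9748/3.351 = 0.2909.
φ₁ = arccos(0.2909) ≈ 73.1°.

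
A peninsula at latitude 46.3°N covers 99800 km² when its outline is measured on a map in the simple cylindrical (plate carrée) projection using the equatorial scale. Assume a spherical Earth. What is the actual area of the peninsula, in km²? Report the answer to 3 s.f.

For the equirectangular projection with φ₀ = 0 (plate carrée), h = 1 along meridians and k = sec φ along parallels.
Areal scale = h·k = 1 × sec φ; at 46.3°, h = 1.000, k = 1.447, so h·k = 1.447.
True area = apparent / (areal scale) = 99800 / 1.447 ≈ 69000 km².

69000 km²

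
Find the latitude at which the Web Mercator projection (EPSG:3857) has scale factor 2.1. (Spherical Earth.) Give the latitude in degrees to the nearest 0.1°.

Mercator scale is k = sec φ = 1/cos φ.
1/cos φ = 2.1  ⇒  cos φ = 0.4762  ⇒  φ = arccos(0.4762) ≈ 61.6°.

61.6°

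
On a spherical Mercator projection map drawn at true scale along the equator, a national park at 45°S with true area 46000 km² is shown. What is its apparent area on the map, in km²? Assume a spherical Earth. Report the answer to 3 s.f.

Mercator is conformal, so the point scale is isotropic: h = k = sec φ = 1/cos φ.
Areal scale = k² = sec²φ = 1/cos²(45°) = 1/0.7071² = 2.000.
Apparent area = 46000 × 2.000 ≈ 92000 km².

92000 km²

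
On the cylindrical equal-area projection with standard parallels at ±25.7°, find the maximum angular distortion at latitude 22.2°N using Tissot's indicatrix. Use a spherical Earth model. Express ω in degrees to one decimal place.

3.1°

Cylindrical equal-area (φ₀ = 25.7°): h = cos φ / cos 25.7° along meridians, k = cos 25.7° / cos φ along parallels; h·k = 1.
At 22.2°: h = 1.028, k = 0.9732; principal scales a = 1.028, b = 0.9732.
sin(ω/2) = (a − b)/(a + b) = 0.05429/2.001 = 0.02714, so ω = 2 arcsin(0.02714) ≈ 3.1°.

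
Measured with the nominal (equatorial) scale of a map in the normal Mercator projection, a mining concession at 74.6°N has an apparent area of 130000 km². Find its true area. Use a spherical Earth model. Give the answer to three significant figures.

9170 km²

The Mercator projection is conformal; its linear scale factor is the same in every direction and equals sec φ = 1/cos φ.
Areal scale = k² = sec²φ = 1/cos²(74.6°) = 1/0.2656² = 14.18.
True area = apparent / (areal scale) = 130000 / 14.18 ≈ 9170 km².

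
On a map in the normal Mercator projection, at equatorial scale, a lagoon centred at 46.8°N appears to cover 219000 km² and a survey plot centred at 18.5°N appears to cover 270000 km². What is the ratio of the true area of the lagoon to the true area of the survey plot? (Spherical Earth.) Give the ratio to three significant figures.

On Mercator the areal scale is sec²φ, so true area = apparent × cos²φ.
True area of lagoon: 219000 × cos²(46.8°) = 219000 × 0.4686 = 102600 km².
True area of survey plot: 270000 × cos²(18.5°) = 270000 × 0.8993 = 242800 km².
Ratio = 102600 / 242800 ≈ 0.423.

0.423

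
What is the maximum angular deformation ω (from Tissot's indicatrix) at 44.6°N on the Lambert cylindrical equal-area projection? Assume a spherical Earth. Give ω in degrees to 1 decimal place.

38.2°

The Lambert cylindrical equal-area projection is the cylindrical equal-area projection with its standard parallel at the equator (φ₀ = 0). For cylindrical equal-area with standard parallel φ₀, h = cos φ / cos φ₀ and k = cos φ₀ / cos φ, so h·k = 1.
At 44.6°: h = 0.7120, k = 1.404; principal scales a = 1.404, b = 0.7120.
sin(ω/2) = (a − b)/(a + b) = 0.6924/2.116 = 0.3272, so ω = 2 arcsin(0.3272) ≈ 38.2°.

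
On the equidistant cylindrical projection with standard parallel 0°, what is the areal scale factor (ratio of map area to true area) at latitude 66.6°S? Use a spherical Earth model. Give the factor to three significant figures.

For the equirectangular projection with φ₀ = 0 (plate carrée), h = 1 along meridians and k = sec φ along parallels.
Areal scale = h·k = 1 × sec φ; at 66.6°, h = 1.000, k = 2.518, so h·k = 2.518.

2.52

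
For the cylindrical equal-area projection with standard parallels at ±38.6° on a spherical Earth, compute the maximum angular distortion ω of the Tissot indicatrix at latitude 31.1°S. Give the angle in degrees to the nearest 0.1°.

10.5°

For cylindrical equal-area with standard parallel φ₀, h = cos φ / cos φ₀ and k = cos φ₀ / cos φ, so h·k = 1.
At 31.1°: h = 1.096, k = 0.9127; principal scales a = 1.096, b = 0.9127.
sin(ω/2) = (a − b)/(a + b) = 0.1829/2.008 = 0.09109, so ω = 2 arcsin(0.09109) ≈ 10.5°.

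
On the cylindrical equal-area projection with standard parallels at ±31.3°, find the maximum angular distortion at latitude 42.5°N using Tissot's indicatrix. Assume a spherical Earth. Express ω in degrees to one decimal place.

16.8°

A cylindrical equal-area projection with standard parallel φ₀ has meridian scale h = cos φ / cos φ₀ and parallel scale k = cos φ₀ / cos φ (so areas are preserved, h·k = 1).
At 42.5°: h = 0.8629, k = 1.159; principal scales a = 1.159, b = 0.8629.
sin(ω/2) = (a − b)/(a + b) = 0.2961/2.022 = 0.1464, so ω = 2 arcsin(0.1464) ≈ 16.8°.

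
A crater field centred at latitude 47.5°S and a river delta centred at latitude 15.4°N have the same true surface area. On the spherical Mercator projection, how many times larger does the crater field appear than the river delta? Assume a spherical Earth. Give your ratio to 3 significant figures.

2.04

Mercator is conformal with k = sec φ, so areal scale = k² = sec²φ.
At 47.5°: sec²(47.5°) = 1/0.6756² = 2.191.
At 15.4°: sec²(15.4°) = 1/0.9641² = 1.076.
Ratio = 2.191/1.076 = cos²(15.4°)/cos²(47.5°) ≈ 2.04.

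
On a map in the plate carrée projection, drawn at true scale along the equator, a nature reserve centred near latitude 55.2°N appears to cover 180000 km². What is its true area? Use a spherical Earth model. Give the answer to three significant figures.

In the plate carrée (x = Rλ, y = Rφ), meridians are true-scale (h = 1) and parallels are stretched by k = sec φ.
Areal scale = h·k = 1 × sec φ; at 55.2°, h = 1.000, k = 1.752, so h·k = 1.752.
True area = apparent / (areal scale) = 180000 / 1.752 ≈ 103000 km².

103000 km²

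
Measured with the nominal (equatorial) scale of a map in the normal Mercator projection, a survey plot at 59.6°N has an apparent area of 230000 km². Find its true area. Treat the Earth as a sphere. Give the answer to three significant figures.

58900 km²

For Mercator, h = k = sec φ (a conformal cylindrical projection has a single point scale, 1/cos φ).
Areal scale = k² = sec²φ = 1/cos²(59.6°) = 1/0.5060² = 3.905.
True area = apparent / (areal scale) = 230000 / 3.905 ≈ 58900 km².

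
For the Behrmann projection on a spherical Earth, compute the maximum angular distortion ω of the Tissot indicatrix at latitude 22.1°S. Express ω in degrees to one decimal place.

7.7°

Behrmann is a cylindrical equal-area projection with standard parallels at ±30°. A cylindrical equal-area projection with standard parallel φ₀ has meridian scale h = cos φ / cos φ₀ and parallel scale k = cos φ₀ / cos φ (so areas are preserved, h·k = 1).
At 22.1°: h = 1.070, k = 0.9347; principal scales a = 1.070, b = 0.9347.
sin(ω/2) = (a − b)/(a + b) = 0.1352/2.005 = 0.06743, so ω = 2 arcsin(0.06743) ≈ 7.7°.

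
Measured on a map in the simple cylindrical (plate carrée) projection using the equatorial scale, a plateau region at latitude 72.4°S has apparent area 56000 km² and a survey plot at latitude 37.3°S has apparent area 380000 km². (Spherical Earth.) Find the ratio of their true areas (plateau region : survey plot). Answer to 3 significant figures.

Plate carrée has h = 1 and k = sec φ, giving areal scale sec φ; true area = (apparent area) · cos φ.
True area of plateau region: 56000 × cos(72.4°) = 56000 × 0.3024 = 16930 km².
True area of survey plot: 380000 × cos(37.3°) = 380000 × 0.7955 = 302300 km².
Ratio = 16930 / 302300 ≈ 0.0560.

0.0560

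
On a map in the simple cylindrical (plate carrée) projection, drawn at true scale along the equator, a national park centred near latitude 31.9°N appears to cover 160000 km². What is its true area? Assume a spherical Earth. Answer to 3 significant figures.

In the plate carrée (x = Rλ, y = Rφ), meridians are true-scale (h = 1) and parallels are stretched by k = sec φ.
Areal scale = h·k = 1 × sec φ; at 31.9°, h = 1.000, k = 1.178, so h·k = 1.178.
True area = apparent / (areal scale) = 160000 / 1.178 ≈ 136000 km².

136000 km²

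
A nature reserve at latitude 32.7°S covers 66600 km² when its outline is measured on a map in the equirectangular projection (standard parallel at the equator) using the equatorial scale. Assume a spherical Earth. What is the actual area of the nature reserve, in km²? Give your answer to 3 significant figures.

56000 km²

For the equirectangular projection with φ₀ = 0 (plate carrée), h = 1 along meridians and k = sec φ along parallels.
Areal scale = h·k = 1 × sec φ; at 32.7°, h = 1.000, k = 1.188, so h·k = 1.188.
True area = apparent / (areal scale) = 66600 / 1.188 ≈ 56000 km².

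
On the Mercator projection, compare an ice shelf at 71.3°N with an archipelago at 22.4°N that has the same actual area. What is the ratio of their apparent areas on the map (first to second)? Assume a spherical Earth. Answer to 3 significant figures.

8.32

On Mercator, area is exaggerated by sec²φ = 1/cos²φ.
At 71.3°: sec²(71.3°) = 1/0.3206² = 9.728.
At 22.4°: sec²(22.4°) = 1/0.9245² = 1.170.
Ratio = 9.728/1.170 = cos²(22.4°)/cos²(71.3°) ≈ 8.32.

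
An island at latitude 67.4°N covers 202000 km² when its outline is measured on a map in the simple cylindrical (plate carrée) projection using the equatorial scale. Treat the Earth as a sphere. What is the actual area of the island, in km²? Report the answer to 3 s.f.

For the equirectangular projection with φ₀ = 0 (plate carrée), h = 1 along meridians and k = sec φ along parallels.
Areal scale = h·k = 1 × sec φ; at 67.4°, h = 1.000, k = 2.602, so h·k = 2.602.
True area = apparent / (areal scale) = 202000 / 2.602 ≈ 77600 km².

77600 km²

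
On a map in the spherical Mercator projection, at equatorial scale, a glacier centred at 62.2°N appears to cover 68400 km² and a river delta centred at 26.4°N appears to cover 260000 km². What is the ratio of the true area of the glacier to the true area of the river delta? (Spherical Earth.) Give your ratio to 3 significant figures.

0.0713

Since Mercator area scale is 1/cos²φ, the true area equals the apparent area multiplied by cos²φ.
True area of glacier: 68400 × cos²(62.2°) = 68400 × 0.2175 = 14880 km².
True area of river delta: 260000 × cos²(26.4°) = 260000 × 0.8023 = 208600 km².
Ratio = 14880 / 208600 ≈ 0.0713.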